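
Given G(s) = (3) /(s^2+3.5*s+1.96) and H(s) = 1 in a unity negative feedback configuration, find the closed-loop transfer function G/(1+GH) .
Closed-loop T = G/(1+GH).
Numerator: G_num * H_den = 3.
Denominator: G_den * H_den + G_num * H_num = (s^2 + 3.5*s + 1.96) + (3) = s^2 + 3.5*s + 4.96.
T(s) = (3)/(s^2 + 3.5*s + 4.96)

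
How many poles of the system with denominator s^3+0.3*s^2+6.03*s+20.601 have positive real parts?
s^3 + 0.3*s^2 + 6.03*s + 20.601 = (s + 2.1)(s^2 - 1.8*s + 9.81). Poles: -2.1, 0.9 + 3j, 0.9 - 3j. RHP poles (Re>0): 2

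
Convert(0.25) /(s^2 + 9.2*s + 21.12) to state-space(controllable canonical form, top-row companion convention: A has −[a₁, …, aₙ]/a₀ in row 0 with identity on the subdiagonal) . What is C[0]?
Reachable canonical form: C = numerator coefficients (right-aligned, zero-padded to length n).
num = 0.25, C = [[0, 0.25]].
C[0] = 0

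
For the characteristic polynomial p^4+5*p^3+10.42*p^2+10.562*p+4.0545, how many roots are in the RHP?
p^4 + 5*p^3 + 10.42*p^2 + 10.562*p + 4.0545 = (p + 1.7)(p + 0.9)(p^2 + 2.4*p + 2.65). Poles: -0.9, -1.2 + 1.1j, -1.2 - 1.1j, -1.7. RHP poles (Re>0): 0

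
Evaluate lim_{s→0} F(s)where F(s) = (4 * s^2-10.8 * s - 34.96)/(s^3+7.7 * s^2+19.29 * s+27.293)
DC gain = F(0) = num(0)/den(0) = -34.96/27.293 = -1.281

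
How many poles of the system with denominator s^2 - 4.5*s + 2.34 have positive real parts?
s^2 - 4.5*s + 2.34 = (s - 0.6)(s - 3.9). Poles: 0.6, 3.9. RHP poles (Re>0): 2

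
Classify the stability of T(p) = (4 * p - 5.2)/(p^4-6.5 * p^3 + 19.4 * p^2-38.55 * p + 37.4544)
Denominator: p^4 - 6.5*p^3 + 19.4*p^2 - 38.55*p + 37.4544 = (p - 2.4)(p - 2.7)(p^2 - 1.4*p + 5.78). Poles: 0.7 + 2.3j, 0.7 - 2.3j, 2.4, 2.7. Unstable (4 pole(s) in RHP)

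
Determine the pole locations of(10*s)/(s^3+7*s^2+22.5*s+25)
Set denominator = 0: s^3 + 7*s^2 + 22.5*s + 25 = (s + 2)(s^2 + 5*s + 12.5) = 0 → Poles: -2, -2.5 + 2.5j, -2.5 - 2.5j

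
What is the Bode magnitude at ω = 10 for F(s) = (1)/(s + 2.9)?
Substitute s = j*10: F(j10) = 0.0267503 - 0.0922424j.
|F(j10)| = sqrt(Re² + Im²) = 0.09604.
20*log₁₀(0.09604) = -20.35 dB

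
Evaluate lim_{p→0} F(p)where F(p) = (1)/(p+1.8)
DC gain = F(0) = num(0)/den(0) = 1/1.8 = 0.5556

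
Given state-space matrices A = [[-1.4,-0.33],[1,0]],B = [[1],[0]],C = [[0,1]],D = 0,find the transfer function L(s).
L(s) = C(sI - A)⁻¹B + D.
Characteristic polynomial det(sI - A) = s^2 + 1.4*s + 0.33.
Numerator from C·adj(sI-A)·B + D·det(sI-A) = 1.
L(s) = (1)/(s^2 + 1.4*s + 0.33)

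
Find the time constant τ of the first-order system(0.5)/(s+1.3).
First-order system: τ = -1/pole. Pole = -1.3. τ = -1/(-1.3) = 0.7692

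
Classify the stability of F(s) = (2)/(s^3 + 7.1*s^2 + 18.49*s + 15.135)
Denominator: s^3 + 7.1*s^2 + 18.49*s + 15.135 = (s + 1.5)(s^2 + 5.6*s + 10.09). Poles: -1.5, -2.8 + 1.5j, -2.8 - 1.5j. Stable (all poles in LHP)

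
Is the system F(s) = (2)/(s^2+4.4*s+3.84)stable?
Denominator: s^2 + 4.4*s + 3.84 = (s + 3.2)(s + 1.2). Poles: -1.2, -3.2. All Re(p)<0: Yes (stable)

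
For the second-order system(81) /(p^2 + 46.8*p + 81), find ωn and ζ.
Standard form: ωn²/(p²+2ζωn·p+ωn²).
const=81=ωn² → ωn=9, p coeff=46.8=2ζωn → ζ=2.6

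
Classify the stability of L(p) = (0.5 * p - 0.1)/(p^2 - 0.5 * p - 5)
Denominator: p^2 - 0.5*p - 5 = (p - 2.5)(p + 2). Poles: -2, 2.5. Unstable (1 pole(s) in RHP)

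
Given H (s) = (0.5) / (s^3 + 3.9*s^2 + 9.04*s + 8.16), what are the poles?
Set denominator = 0: s^3 + 3.9*s^2 + 9.04*s + 8.16 = (s + 1.5)(s^2 + 2.4*s + 5.44) = 0 → Poles: -1.2 + 2j, -1.2 - 2j, -1.5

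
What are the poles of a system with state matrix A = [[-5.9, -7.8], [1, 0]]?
Eigenvalues solve det(λI - A) = 0.
Characteristic polynomial: λ^2 + 5.9*λ + 7.8 = 0.
Factor: (λ + 2)(λ + 3.9) = 0.
Roots: -2, -3.9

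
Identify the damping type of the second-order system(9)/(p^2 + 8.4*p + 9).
Standard form: ωn²/(p²+2ζωn·p+ωn²) gives ωn=3, ζ=1.4.
Overdamped (ζ = 1.4 > 1)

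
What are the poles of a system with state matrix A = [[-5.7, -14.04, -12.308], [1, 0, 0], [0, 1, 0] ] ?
Eigenvalues solve det(λI - A) = 0.
Characteristic polynomial: λ^3 + 5.7*λ^2 + 14.04*λ + 12.308 = 0.
Factor: (λ + 1.7)(λ^2 + 4*λ + 7.24) = 0.
Roots: -1.7, -2 + 1.8j, -2 - 1.8j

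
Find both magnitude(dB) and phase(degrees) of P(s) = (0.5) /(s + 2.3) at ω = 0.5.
Substitute s = j*0.5: P(j0.5) = 0.207581 - 0.0451264j.
|P| = 20*log₁₀(sqrt(Re²+Im²)) = -13.46 dB.
∠P = atan2(Im, Re) = -12.26°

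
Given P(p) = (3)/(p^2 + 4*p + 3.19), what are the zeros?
Numerator is a nonzero constant (3) → Zeros: none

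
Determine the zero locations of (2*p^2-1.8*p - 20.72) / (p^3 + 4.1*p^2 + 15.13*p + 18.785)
Set numerator = 0: 2*p^2 - 1.8*p - 20.72 = 2*(p - 3.7)(p + 2.8) = 0 → Zeros: -2.8, 3.7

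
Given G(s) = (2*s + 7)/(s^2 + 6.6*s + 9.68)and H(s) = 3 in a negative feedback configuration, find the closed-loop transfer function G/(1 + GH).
Closed-loop T = G/(1+GH).
Numerator: G_num * H_den = 2*s + 7.
Denominator: G_den * H_den + G_num * H_num = (s^2 + 6.6*s + 9.68) + (6*s + 21) = s^2 + 12.6*s + 30.68.
T(s) = (2*s + 7)/(s^2 + 12.6*s + 30.68)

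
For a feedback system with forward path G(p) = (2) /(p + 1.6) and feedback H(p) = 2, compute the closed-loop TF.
Closed-loop T = G/(1+GH).
Numerator: G_num * H_den = 2.
Denominator: G_den * H_den + G_num * H_num = (p + 1.6) + (4) = p + 5.6.
T(p) = (2)/(p + 5.6)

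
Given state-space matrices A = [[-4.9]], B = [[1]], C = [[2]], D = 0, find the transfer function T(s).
T(s) = C(sI - A)⁻¹B + D.
Characteristic polynomial det(sI - A) = s + 4.9.
Numerator from C·adj(sI-A)·B + D·det(sI-A) = 2.
T(s) = (2)/(s + 4.9)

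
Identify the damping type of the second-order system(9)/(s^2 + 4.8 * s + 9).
Standard form: ωn²/(s²+2ζωn·s+ωn²) gives ωn=3, ζ=0.8.
Underdamped (ζ = 0.8 < 1)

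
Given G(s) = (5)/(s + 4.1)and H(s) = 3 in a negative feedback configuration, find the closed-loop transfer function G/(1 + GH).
Closed-loop T = G/(1+GH).
Numerator: G_num * H_den = 5.
Denominator: G_den * H_den + G_num * H_num = (s + 4.1) + (15) = s + 19.1.
T(s) = (5)/(s + 19.1)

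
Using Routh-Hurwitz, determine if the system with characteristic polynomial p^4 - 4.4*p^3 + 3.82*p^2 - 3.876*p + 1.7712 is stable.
Routh array:
p^4: [1, 3.82, 1.7712]; p^3: [-4.4, -3.876]; p^2: [2.93909, 1.7712]; p^1: [-1.2244]; p^0: [1.7712]
First column: [1, -4.4, 2.93909, -1.2244, 1.7712]. Sign changes = 4.
No, unstable (4 RHP root(s))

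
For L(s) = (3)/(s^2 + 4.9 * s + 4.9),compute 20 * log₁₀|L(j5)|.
Substitute s = j*5: L(j5) = -0.0600442 - 0.0731882j.
|L(j5)| = sqrt(Re² + Im²) = 0.09467.
20*log₁₀(0.09467) = -20.48 dB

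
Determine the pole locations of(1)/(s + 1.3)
Set denominator = 0: s + 1.3 = 0 → Poles: -1.3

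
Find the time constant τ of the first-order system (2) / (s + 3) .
First-order system: τ = -1/pole. Pole = -3. τ = -1/(-3) = 0.3333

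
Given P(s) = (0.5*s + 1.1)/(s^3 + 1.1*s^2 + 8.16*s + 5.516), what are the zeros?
Set numerator = 0: 0.5*s + 1.1 = 0 → Zeros: -2.2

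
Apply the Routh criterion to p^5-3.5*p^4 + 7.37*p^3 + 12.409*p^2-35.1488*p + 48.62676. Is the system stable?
Routh array:
p^5: [1, 7.37, -35.1488]; p^4: [-3.5, 12.409, 48.62676]; p^3: [10.9154, -21.25544]; p^2: [5.59351, 48.62676]; p^1: [-116.148]; p^0: [48.62676]
First column: [1, -3.5, 10.9154, 5.59351, -116.148, 48.62676]. Sign changes = 4.
No, unstable (4 RHP root(s))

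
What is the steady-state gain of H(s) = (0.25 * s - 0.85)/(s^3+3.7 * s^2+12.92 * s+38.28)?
DC gain = H(0) = num(0)/den(0) = -0.85/38.28 = -0.0222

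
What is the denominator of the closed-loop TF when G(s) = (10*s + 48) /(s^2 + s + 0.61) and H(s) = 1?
Characteristic poly = G_den * H_den + G_num * H_num = (s^2 + s + 0.61) + (10*s + 48) = s^2 + 11*s + 48.61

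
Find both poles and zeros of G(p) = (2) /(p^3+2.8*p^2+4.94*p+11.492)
Set denominator = 0: p^3 + 2.8*p^2 + 4.94*p + 11.492 = (p + 2.6)(p^2 + 0.2*p + 4.42) = 0 → Poles: -0.1 + 2.1j, -0.1 - 2.1j, -2.6
Numerator is a nonzero constant (2) → Zeros: none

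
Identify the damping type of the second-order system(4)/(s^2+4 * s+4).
Standard form: ωn²/(s²+2ζωn·s+ωn²) gives ωn=2, ζ=1.
Critically damped (ζ = 1)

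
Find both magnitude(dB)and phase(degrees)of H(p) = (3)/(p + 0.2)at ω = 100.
Substitute p = j*100: H(j100) = 5.99998e-05 - 0.0299999j.
|H| = 20*log₁₀(sqrt(Re²+Im²)) = -30.46 dB.
∠H = atan2(Im, Re) = -89.89°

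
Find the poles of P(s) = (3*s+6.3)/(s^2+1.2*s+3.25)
Set denominator = 0: s^2 + 1.2*s + 3.25 = 0 → Poles: -0.6 + 1.7j, -0.6 - 1.7j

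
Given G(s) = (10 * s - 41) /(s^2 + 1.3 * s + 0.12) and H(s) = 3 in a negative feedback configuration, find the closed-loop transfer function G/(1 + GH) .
Closed-loop T = G/(1+GH).
Numerator: G_num * H_den = 10*s - 41.
Denominator: G_den * H_den + G_num * H_num = (s^2 + 1.3*s + 0.12) + (30*s - 123) = s^2 + 31.3*s - 122.88.
T(s) = (10*s - 41)/(s^2 + 31.3*s - 122.88)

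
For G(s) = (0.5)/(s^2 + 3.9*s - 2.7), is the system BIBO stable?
Denominator: s^2 + 3.9*s - 2.7 = (s - 0.6)(s + 4.5). Poles: -4.5, 0.6. All Re(p)<0: No (unstable)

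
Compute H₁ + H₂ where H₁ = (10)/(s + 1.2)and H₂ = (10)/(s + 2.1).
Parallel: H = H₁ + H₂ = (n₁·d₂ + n₂·d₁)/(d₁·d₂).
n₁·d₂ = 10*s + 21. n₂·d₁ = 10*s + 12. Sum = 20*s + 33. d₁·d₂ = s^2 + 3.3*s + 2.52.
H(s) = (20*s + 33)/(s^2 + 3.3*s + 2.52)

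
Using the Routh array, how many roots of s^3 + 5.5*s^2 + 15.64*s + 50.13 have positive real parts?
Routh array:
s^3: [1, 15.64]; s^2: [5.5, 50.13]; s^1: [6.52545]; s^0: [50.13]
First column: [1, 5.5, 6.52545, 50.13]. Sign changes = RHP roots = 0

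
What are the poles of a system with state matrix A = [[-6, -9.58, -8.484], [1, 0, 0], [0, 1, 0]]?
Eigenvalues solve det(λI - A) = 0.
Characteristic polynomial: λ^3 + 6*λ^2 + 9.58*λ + 8.484 = 0.
Factor: (λ + 4.2)(λ^2 + 1.8*λ + 2.02) = 0.
Roots: -0.9 + 1.1j, -0.9 - 1.1j, -4.2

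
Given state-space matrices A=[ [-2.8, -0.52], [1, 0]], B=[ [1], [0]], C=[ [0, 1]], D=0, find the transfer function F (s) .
F(s) = C(sI - A)⁻¹B + D.
Characteristic polynomial det(sI - A) = s^2 + 2.8*s + 0.52.
Numerator from C·adj(sI-A)·B + D·det(sI-A) = 1.
F(s) = (1)/(s^2 + 2.8*s + 0.52)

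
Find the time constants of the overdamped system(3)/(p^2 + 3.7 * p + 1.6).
Overdamped: real poles at -3.2, -0.5. τ = -1/pole → τ₁ = 0.3125, τ₂ = 2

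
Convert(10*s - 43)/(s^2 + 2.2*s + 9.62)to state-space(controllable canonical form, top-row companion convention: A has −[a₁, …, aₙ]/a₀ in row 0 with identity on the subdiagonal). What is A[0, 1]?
Reachable canonical form for den = s^2 + 2.2*s + 9.62: top row of A = -[a₁,a₂,...,aₙ]/a₀, ones on the subdiagonal, zeros elsewhere.
A = [[-2.2, -9.62], [1, 0]].
A[0,1] = -9.62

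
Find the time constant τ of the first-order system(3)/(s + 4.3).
First-order system: τ = -1/pole. Pole = -4.3. τ = -1/(-4.3) = 0.2326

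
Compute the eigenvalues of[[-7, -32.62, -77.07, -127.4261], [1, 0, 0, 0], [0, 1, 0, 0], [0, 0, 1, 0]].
Eigenvalues solve det(λI - A) = 0.
Characteristic polynomial: λ^4 + 7*λ^3 + 32.62*λ^2 + 77.07*λ + 127.4261 = 0.
Factor: (λ^2 + 5*λ + 12.01)(λ^2 + 2*λ + 10.61) = 0.
Roots: -1 + 3.1j, -1 - 3.1j, -2.5 + 2.4j, -2.5 - 2.4j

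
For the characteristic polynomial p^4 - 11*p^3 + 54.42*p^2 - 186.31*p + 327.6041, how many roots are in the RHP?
p^4 - 11*p^3 + 54.42*p^2 - 186.31*p + 327.6041 = (p - 4.7)(p - 4.3)(p^2 - 2*p + 16.21). Poles: 1 + 3.9j, 1 - 3.9j, 4.3, 4.7. RHP poles (Re>0): 4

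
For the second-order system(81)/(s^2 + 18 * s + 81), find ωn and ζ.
Standard form: ωn²/(s²+2ζωn·s+ωn²).
const=81=ωn² → ωn=9, s coeff=18=2ζωn → ζ=1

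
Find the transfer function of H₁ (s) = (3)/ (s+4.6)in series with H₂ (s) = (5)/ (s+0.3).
Series: H = H₁ · H₂ = (n₁·n₂)/(d₁·d₂).
Num: n₁·n₂ = 15. Den: d₁·d₂ = s^2 + 4.9*s + 1.38.
H(s) = (15)/(s^2 + 4.9*s + 1.38)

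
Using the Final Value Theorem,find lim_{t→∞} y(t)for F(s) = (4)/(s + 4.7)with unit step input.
FVT: lim_{t→∞} y(t) = lim_{s→0} s*Y(s) where Y(s) = F(s)/s.
= lim_{s→0} F(s) = F(0) = num(0)/den(0) = 4/4.7 = 0.8511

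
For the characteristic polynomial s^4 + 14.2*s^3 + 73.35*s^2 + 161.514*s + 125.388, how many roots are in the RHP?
s^4 + 14.2*s^3 + 73.35*s^2 + 161.514*s + 125.388 = (s + 3.6)(s + 1.8)(s + 4.3)(s + 4.5). Poles: -1.8, -3.6, -4.3, -4.5. RHP poles (Re>0): 0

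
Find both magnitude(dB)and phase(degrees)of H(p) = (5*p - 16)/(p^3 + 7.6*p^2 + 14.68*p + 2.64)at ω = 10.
Substitute p = j*10: H(j10) = -0.0234662 - 0.0395831j.
|H| = 20*log₁₀(sqrt(Re²+Im²)) = -26.74 dB.
∠H = atan2(Im, Re) = -120.66°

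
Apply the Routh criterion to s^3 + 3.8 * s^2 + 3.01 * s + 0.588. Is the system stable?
Routh array:
s^3: [1, 3.01]; s^2: [3.8, 0.588]; s^1: [2.85526]; s^0: [0.588]
First column: [1, 3.8, 2.85526, 0.588]. Sign changes = 0.
Yes, stable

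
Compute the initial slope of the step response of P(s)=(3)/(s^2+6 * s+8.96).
IVT: y'(0⁺) = lim_{s→∞} s²·Y(s) = lim_{s→∞} s·P(s).
deg(num) = 0, deg(den) = 2, relative degree = 2 ≥ 2, so s·P(s) → 0. Initial slope = 0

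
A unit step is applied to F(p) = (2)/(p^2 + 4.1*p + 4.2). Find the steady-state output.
FVT: lim_{t→∞} y(t) = lim_{p→0} p*Y(p) where Y(p) = F(p)/p.
= lim_{p→0} F(p) = F(0) = num(0)/den(0) = 2/4.2 = 0.4762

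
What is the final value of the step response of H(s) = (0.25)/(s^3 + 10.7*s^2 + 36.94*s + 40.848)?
FVT: lim_{t→∞} y(t) = lim_{s→0} s*Y(s) where Y(s) = H(s)/s.
= lim_{s→0} H(s) = H(0) = num(0)/den(0) = 0.25/40.848 = 0.00612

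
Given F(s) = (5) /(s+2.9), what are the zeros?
Numerator is a nonzero constant (5) → Zeros: none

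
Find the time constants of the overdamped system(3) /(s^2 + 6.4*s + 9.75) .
Overdamped: real poles at -3.9, -2.5. τ = -1/pole → τ₁ = 0.2564, τ₂ = 0.4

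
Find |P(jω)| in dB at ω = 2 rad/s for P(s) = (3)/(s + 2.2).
Substitute s = j*2: P(j2) = 0.746606 - 0.678733j.
|P(j2)| = sqrt(Re² + Im²) = 1.009.
20*log₁₀(1.009) = 0.08 dB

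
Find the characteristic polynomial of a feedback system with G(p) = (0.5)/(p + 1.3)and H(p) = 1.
Characteristic poly = G_den * H_den + G_num * H_num = (p + 1.3) + (0.5) = p + 1.8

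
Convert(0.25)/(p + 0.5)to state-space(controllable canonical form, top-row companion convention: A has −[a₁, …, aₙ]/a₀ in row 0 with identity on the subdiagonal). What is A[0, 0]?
Reachable canonical form for den = p + 0.5: top row of A = -[a₁,a₂,...,aₙ]/a₀, ones on the subdiagonal, zeros elsewhere.
A = [[-0.5]].
A[0,0] = -0.5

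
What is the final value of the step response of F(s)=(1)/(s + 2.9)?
FVT: lim_{t→∞} y(t) = lim_{s→0} s*Y(s) where Y(s) = F(s)/s.
= lim_{s→0} F(s) = F(0) = num(0)/den(0) = 1/2.9 = 0.3448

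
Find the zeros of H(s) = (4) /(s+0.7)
Numerator is a nonzero constant (4) → Zeros: none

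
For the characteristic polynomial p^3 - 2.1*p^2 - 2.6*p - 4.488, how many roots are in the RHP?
p^3 - 2.1*p^2 - 2.6*p - 4.488 = (p - 3.3)(p^2 + 1.2*p + 1.36). Poles: -0.6 + 1j, -0.6 - 1j, 3.3. RHP poles (Re>0): 1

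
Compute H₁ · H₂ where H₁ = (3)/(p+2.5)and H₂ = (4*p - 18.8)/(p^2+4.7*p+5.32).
Series: H = H₁ · H₂ = (n₁·n₂)/(d₁·d₂).
Num: n₁·n₂ = 12*p - 56.4. Den: d₁·d₂ = p^3 + 7.2*p^2 + 17.07*p + 13.3.
H(p) = (12*p - 56.4)/(p^3 + 7.2*p^2 + 17.07*p + 13.3)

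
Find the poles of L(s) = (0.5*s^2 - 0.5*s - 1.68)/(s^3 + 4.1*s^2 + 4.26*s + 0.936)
Set denominator = 0: s^3 + 4.1*s^2 + 4.26*s + 0.936 = (s + 2.6)(s + 1.2)(s + 0.3) = 0 → Poles: -0.3, -1.2, -2.6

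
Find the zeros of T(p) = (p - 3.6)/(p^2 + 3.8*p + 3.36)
Set numerator = 0: p - 3.6 = 0 → Zeros: 3.6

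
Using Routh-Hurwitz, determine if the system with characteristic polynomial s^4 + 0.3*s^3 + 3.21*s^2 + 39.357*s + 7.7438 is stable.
Routh array:
s^4: [1, 3.21, 7.7438]; s^3: [0.3, 39.357]; s^2: [-127.98, 7.7438]; s^1: [39.3752]; s^0: [7.7438]
First column: [1, 0.3, -127.98, 39.3752, 7.7438]. Sign changes = 2.
No, unstable (2 RHP root(s))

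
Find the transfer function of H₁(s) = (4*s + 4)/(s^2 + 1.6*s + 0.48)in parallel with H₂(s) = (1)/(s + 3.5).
Parallel: H = H₁ + H₂ = (n₁·d₂ + n₂·d₁)/(d₁·d₂).
n₁·d₂ = 4*s^2 + 18*s + 14. n₂·d₁ = s^2 + 1.6*s + 0.48. Sum = 5*s^2 + 19.6*s + 14.48. d₁·d₂ = s^3 + 5.1*s^2 + 6.08*s + 1.68.
H(s) = (5*s^2 + 19.6*s + 14.48)/(s^3 + 5.1*s^2 + 6.08*s + 1.68)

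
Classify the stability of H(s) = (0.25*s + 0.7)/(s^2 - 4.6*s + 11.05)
Denominator: s^2 - 4.6*s + 11.05. Poles: 2.3 + 2.4j, 2.3 - 2.4j. Unstable (2 pole(s) in RHP)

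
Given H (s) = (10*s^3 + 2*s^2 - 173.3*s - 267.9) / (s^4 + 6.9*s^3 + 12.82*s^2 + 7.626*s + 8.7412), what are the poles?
Set denominator = 0: s^4 + 6.9*s^3 + 12.82*s^2 + 7.626*s + 8.7412 = (s + 2.6)(s + 4.1)(s^2 + 0.2*s + 0.82) = 0 → Poles: -0.1 + 0.9j, -0.1 - 0.9j, -2.6, -4.1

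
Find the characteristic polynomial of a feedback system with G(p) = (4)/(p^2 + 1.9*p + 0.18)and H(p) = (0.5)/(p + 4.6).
Characteristic poly = G_den * H_den + G_num * H_num = (p^3 + 6.5*p^2 + 8.92*p + 0.828) + (2) = p^3 + 6.5*p^2 + 8.92*p + 2.828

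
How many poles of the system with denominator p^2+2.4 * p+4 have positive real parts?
Poles: -1.2 + 1.6j, -1.2 - 1.6j. RHP poles (Re>0): 0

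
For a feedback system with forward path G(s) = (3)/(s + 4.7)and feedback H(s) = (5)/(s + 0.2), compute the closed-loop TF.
Closed-loop T = G/(1+GH).
Numerator: G_num * H_den = 3*s + 0.6.
Denominator: G_den * H_den + G_num * H_num = (s^2 + 4.9*s + 0.94) + (15) = s^2 + 4.9*s + 15.94.
T(s) = (3*s + 0.6)/(s^2 + 4.9*s + 15.94)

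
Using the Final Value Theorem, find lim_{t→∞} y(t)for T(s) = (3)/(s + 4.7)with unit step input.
FVT: lim_{t→∞} y(t) = lim_{s→0} s*Y(s) where Y(s) = T(s)/s.
= lim_{s→0} T(s) = T(0) = num(0)/den(0) = 3/4.7 = 0.6383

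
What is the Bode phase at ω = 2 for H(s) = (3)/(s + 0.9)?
Substitute s = j*2: H(j2) = 0.561331 - 1.2474j.
∠H(j2) = atan2(Im, Re) = atan2(-1.2474, 0.561331) = -65.77°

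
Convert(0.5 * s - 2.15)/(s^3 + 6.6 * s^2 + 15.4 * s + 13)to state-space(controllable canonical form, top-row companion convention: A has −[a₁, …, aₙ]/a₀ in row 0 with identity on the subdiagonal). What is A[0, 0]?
Reachable canonical form for den = s^3 + 6.6*s^2 + 15.4*s + 13: top row of A = -[a₁,a₂,...,aₙ]/a₀, ones on the subdiagonal, zeros elsewhere.
A = [[-6.6, -15.4, -13], [1, 0, 0], [0, 1, 0]].
A[0,0] = -6.6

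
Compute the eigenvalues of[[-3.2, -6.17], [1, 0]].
Eigenvalues solve det(λI - A) = 0.
Characteristic polynomial: λ^2 + 3.2*λ + 6.17 = 0.
Roots: -1.6 + 1.9j, -1.6 - 1.9j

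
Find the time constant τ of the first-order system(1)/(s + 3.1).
First-order system: τ = -1/pole. Pole = -3.1. τ = -1/(-3.1) = 0.3226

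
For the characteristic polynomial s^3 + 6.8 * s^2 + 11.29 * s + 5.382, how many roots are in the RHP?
s^3 + 6.8*s^2 + 11.29*s + 5.382 = (s + 1.3)(s + 4.6)(s + 0.9). Poles: -0.9, -1.3, -4.6. RHP poles (Re>0): 0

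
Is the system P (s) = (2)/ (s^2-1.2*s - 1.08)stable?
Denominator: s^2 - 1.2*s - 1.08 = (s - 1.8)(s + 0.6). Poles: -0.6, 1.8. All Re(p)<0: No (unstable)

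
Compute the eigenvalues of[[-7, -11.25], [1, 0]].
Eigenvalues solve det(λI - A) = 0.
Characteristic polynomial: λ^2 + 7*λ + 11.25 = 0.
Factor: (λ + 4.5)(λ + 2.5) = 0.
Roots: -2.5, -4.5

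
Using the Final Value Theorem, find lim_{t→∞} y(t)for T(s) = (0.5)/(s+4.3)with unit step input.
FVT: lim_{t→∞} y(t) = lim_{s→0} s*Y(s) where Y(s) = T(s)/s.
= lim_{s→0} T(s) = T(0) = num(0)/den(0) = 0.5/4.3 = 0.1163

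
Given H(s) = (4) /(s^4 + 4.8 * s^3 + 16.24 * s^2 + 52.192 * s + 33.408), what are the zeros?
Numerator is a nonzero constant (4) → Zeros: none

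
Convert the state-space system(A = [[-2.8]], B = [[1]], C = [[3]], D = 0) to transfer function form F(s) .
F(s) = C(sI - A)⁻¹B + D.
Characteristic polynomial det(sI - A) = s + 2.8.
Numerator from C·adj(sI-A)·B + D·det(sI-A) = 3.
F(s) = (3)/(s + 2.8)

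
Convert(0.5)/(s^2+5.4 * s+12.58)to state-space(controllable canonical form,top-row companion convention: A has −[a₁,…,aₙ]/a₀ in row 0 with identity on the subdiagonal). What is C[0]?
Reachable canonical form: C = numerator coefficients (right-aligned, zero-padded to length n).
num = 0.5, C = [[0, 0.5]].
C[0] = 0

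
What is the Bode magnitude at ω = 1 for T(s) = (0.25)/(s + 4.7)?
Substitute s = j*1: T(j1) = 0.0508878 - 0.0108272j.
|T(j1)| = sqrt(Re² + Im²) = 0.05203.
20*log₁₀(0.05203) = -25.68 dB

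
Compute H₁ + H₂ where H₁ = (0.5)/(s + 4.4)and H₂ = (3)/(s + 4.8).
Parallel: H = H₁ + H₂ = (n₁·d₂ + n₂·d₁)/(d₁·d₂).
n₁·d₂ = 0.5*s + 2.4. n₂·d₁ = 3*s + 13.2. Sum = 3.5*s + 15.6. d₁·d₂ = s^2 + 9.2*s + 21.12.
H(s) = (3.5*s + 15.6)/(s^2 + 9.2*s + 21.12)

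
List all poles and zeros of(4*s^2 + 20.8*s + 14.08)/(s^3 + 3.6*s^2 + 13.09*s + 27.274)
Set denominator = 0: s^3 + 3.6*s^2 + 13.09*s + 27.274 = (s + 2.6)(s^2 + s + 10.49) = 0 → Poles: -0.5 + 3.2j, -0.5 - 3.2j, -2.6
Set numerator = 0: 4*s^2 + 20.8*s + 14.08 = 4*(s + 0.8)(s + 4.4) = 0 → Zeros: -0.8, -4.4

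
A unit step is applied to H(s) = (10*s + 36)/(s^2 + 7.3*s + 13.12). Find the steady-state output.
FVT: lim_{t→∞} y(t) = lim_{s→0} s*Y(s) where Y(s) = H(s)/s.
= lim_{s→0} H(s) = H(0) = num(0)/den(0) = 36/13.12 = 2.744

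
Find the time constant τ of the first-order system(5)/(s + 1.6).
First-order system: τ = -1/pole. Pole = -1.6. τ = -1/(-1.6) = 0.625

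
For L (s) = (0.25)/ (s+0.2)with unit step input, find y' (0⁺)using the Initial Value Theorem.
IVT: y'(0⁺) = lim_{s→∞} s²·Y(s) = lim_{s→∞} s·L(s).
deg(num) = 0, deg(den) = 1, relative degree = 1, so s·L(s) → (leading num)/(leading den) = 0.25/1 = 0.25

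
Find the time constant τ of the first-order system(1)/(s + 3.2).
First-order system: τ = -1/pole. Pole = -3.2. τ = -1/(-3.2) = 0.3125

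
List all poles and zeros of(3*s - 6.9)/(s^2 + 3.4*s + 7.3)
Set denominator = 0: s^2 + 3.4*s + 7.3 = 0 → Poles: -1.7 + 2.1j, -1.7 - 2.1j
Set numerator = 0: 3*s - 6.9 = 0 → Zeros: 2.3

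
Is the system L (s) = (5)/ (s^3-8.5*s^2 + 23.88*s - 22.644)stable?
Denominator: s^3 - 8.5*s^2 + 23.88*s - 22.644 = (s - 3.7)(s^2 - 4.8*s + 6.12). Poles: 2.4 + 0.6j, 2.4 - 0.6j, 3.7. All Re(p)<0: No (unstable)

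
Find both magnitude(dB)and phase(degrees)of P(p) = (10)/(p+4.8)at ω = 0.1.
Substitute p = j*0.1: P(j0.1) = 2.08243 - 0.0433839j.
|P| = 20*log₁₀(sqrt(Re²+Im²)) = 6.37 dB.
∠P = atan2(Im, Re) = -1.19°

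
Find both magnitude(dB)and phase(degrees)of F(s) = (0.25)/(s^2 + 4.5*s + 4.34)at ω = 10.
Substitute s = j*10: F(j10) = -0.00213988 - 0.00100664j.
|F| = 20*log₁₀(sqrt(Re²+Im²)) = -52.52 dB.
∠F = atan2(Im, Re) = -154.81°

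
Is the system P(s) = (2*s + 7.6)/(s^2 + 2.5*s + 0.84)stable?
Denominator: s^2 + 2.5*s + 0.84 = (s + 0.4)(s + 2.1). Poles: -0.4, -2.1. All Re(p)<0: Yes (stable)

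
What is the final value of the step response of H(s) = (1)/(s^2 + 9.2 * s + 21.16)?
FVT: lim_{t→∞} y(t) = lim_{s→0} s*Y(s) where Y(s) = H(s)/s.
= lim_{s→0} H(s) = H(0) = num(0)/den(0) = 1/21.16 = 0.04726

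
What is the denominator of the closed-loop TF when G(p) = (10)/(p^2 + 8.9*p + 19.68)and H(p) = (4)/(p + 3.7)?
Characteristic poly = G_den * H_den + G_num * H_num = (p^3 + 12.6*p^2 + 52.61*p + 72.816) + (40) = p^3 + 12.6*p^2 + 52.61*p + 112.816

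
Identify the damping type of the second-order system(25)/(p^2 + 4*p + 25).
Standard form: ωn²/(p²+2ζωn·p+ωn²) gives ωn=5, ζ=0.4.
Underdamped (ζ = 0.4 < 1)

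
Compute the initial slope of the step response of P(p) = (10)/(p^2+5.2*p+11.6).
IVT: y'(0⁺) = lim_{p→∞} p²·Y(p) = lim_{p→∞} p·P(p).
deg(num) = 0, deg(den) = 2, relative degree = 2 ≥ 2, so p·P(p) → 0. Initial slope = 0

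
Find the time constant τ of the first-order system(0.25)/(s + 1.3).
First-order system: τ = -1/pole. Pole = -1.3. τ = -1/(-1.3) = 0.7692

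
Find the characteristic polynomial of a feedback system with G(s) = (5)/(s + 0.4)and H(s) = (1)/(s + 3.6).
Characteristic poly = G_den * H_den + G_num * H_num = (s^2 + 4*s + 1.44) + (5) = s^2 + 4*s + 6.44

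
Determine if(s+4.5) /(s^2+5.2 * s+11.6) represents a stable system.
Denominator: s^2 + 5.2*s + 11.6. Poles: -2.6 + 2.2j, -2.6 - 2.2j. All Re(p)<0: Yes (stable)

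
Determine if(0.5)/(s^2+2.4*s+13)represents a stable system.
Denominator: s^2 + 2.4*s + 13. Poles: -1.2 + 3.4j, -1.2 - 3.4j. All Re(p)<0: Yes (stable)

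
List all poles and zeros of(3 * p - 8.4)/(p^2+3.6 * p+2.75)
Set denominator = 0: p^2 + 3.6*p + 2.75 = (p + 1.1)(p + 2.5) = 0 → Poles: -1.1, -2.5
Set numerator = 0: 3*p - 8.4 = 0 → Zeros: 2.8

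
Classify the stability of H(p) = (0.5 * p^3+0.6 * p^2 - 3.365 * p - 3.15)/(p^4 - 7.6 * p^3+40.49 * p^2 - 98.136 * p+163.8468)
Denominator: p^4 - 7.6*p^3 + 40.49*p^2 - 98.136*p + 163.8468 = (p^2 - 4*p + 15.56)(p^2 - 3.6*p + 10.53). Poles: 1.8 + 2.7j, 1.8 - 2.7j, 2 + 3.4j, 2 - 3.4j. Unstable (4 pole(s) in RHP)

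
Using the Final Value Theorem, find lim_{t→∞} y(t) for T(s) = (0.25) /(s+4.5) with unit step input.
FVT: lim_{t→∞} y(t) = lim_{s→0} s*Y(s) where Y(s) = T(s)/s.
= lim_{s→0} T(s) = T(0) = num(0)/den(0) = 0.25/4.5 = 0.05556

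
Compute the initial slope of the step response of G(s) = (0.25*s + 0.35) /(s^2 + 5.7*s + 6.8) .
IVT: y'(0⁺) = lim_{s→∞} s²·Y(s) = lim_{s→∞} s·G(s).
deg(num) = 1, deg(den) = 2, relative degree = 1, so s·G(s) → (leading num)/(leading den) = 0.25/1 = 0.25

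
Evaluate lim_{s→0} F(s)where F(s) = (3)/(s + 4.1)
DC gain = F(0) = num(0)/den(0) = 3/4.1 = 0.7317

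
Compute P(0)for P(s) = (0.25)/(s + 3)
DC gain = P(0) = num(0)/den(0) = 0.25/3 = 0.08333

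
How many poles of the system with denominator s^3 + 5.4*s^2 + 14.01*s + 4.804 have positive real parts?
s^3 + 5.4*s^2 + 14.01*s + 4.804 = (s + 0.4)(s^2 + 5*s + 12.01). Poles: -0.4, -2.5 + 2.4j, -2.5 - 2.4j. RHP poles (Re>0): 0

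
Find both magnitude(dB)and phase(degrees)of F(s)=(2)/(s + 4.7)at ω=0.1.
Substitute s = j*0.1: F(j0.1) = 0.425339 - 0.00904977j.
|F| = 20*log₁₀(sqrt(Re²+Im²)) = -7.42 dB.
∠F = atan2(Im, Re) = -1.22°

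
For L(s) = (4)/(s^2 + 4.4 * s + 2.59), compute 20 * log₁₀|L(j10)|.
Substitute s = j*10: L(j10) = -0.034105 - 0.0154052j.
|L(j10)| = sqrt(Re² + Im²) = 0.03742.
20*log₁₀(0.03742) = -28.54 dB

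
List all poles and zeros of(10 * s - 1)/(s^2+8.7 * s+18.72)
Set denominator = 0: s^2 + 8.7*s + 18.72 = (s + 3.9)(s + 4.8) = 0 → Poles: -3.9, -4.8
Set numerator = 0: 10*s - 1 = 0 → Zeros: 0.1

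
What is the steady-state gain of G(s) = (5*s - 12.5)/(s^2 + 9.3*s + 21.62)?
DC gain = G(0) = num(0)/den(0) = -12.5/21.62 = -0.5782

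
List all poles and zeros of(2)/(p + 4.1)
Set denominator = 0: p + 4.1 = 0 → Poles: -4.1
Numerator is a nonzero constant (2) → Zeros: none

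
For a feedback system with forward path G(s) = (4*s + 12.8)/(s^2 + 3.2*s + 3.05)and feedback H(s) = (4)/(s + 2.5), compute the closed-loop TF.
Closed-loop T = G/(1+GH).
Numerator: G_num * H_den = 4*s^2 + 22.8*s + 32.
Denominator: G_den * H_den + G_num * H_num = (s^3 + 5.7*s^2 + 11.05*s + 7.625) + (16*s + 51.2) = s^3 + 5.7*s^2 + 27.05*s + 58.825.
T(s) = (4*s^2 + 22.8*s + 32)/(s^3 + 5.7*s^2 + 27.05*s + 58.825)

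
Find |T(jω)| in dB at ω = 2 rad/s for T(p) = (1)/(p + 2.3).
Substitute p = j*2: T(j2) = 0.247578 - 0.215285j.
|T(j2)| = sqrt(Re² + Im²) = 0.3281.
20*log₁₀(0.3281) = -9.68 dB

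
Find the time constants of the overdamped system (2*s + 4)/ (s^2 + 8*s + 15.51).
Overdamped: real poles at -4.7, -3.3. τ = -1/pole → τ₁ = 0.2128, τ₂ = 0.303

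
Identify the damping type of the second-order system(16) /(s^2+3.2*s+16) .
Standard form: ωn²/(s²+2ζωn·s+ωn²) gives ωn=4, ζ=0.4.
Underdamped (ζ = 0.4 < 1)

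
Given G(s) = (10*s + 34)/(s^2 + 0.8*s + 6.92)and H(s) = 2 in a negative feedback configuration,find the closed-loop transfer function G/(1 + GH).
Closed-loop T = G/(1+GH).
Numerator: G_num * H_den = 10*s + 34.
Denominator: G_den * H_den + G_num * H_num = (s^2 + 0.8*s + 6.92) + (20*s + 68) = s^2 + 20.8*s + 74.92.
T(s) = (10*s + 34)/(s^2 + 20.8*s + 74.92)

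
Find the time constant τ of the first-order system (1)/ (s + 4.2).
First-order system: τ = -1/pole. Pole = -4.2. τ = -1/(-4.2) = 0.2381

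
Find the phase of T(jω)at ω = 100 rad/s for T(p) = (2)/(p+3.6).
Substitute p = j*100: T(j100) = 0.000719068 - 0.0199741j.
∠T(j100) = atan2(Im, Re) = atan2(-0.0199741, 0.000719068) = -87.94°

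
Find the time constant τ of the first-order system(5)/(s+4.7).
First-order system: τ = -1/pole. Pole = -4.7. τ = -1/(-4.7) = 0.2128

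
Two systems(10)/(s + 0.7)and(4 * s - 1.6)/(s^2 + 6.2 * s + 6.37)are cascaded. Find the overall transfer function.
Series: H = H₁ · H₂ = (n₁·n₂)/(d₁·d₂).
Num: n₁·n₂ = 40*s - 16. Den: d₁·d₂ = s^3 + 6.9*s^2 + 10.71*s + 4.459.
H(s) = (40*s - 16)/(s^3 + 6.9*s^2 + 10.71*s + 4.459)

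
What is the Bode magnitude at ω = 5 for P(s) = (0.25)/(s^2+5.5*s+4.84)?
Substitute s = j*5: P(j5) = -0.00433483 - 0.00591309j.
|P(j5)| = sqrt(Re² + Im²) = 0.007332.
20*log₁₀(0.007332) = -42.70 dB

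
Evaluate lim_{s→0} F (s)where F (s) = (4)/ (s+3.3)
DC gain = F(0) = num(0)/den(0) = 4/3.3 = 1.212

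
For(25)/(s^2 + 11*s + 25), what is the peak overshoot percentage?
Standard form: ωn²/(s²+2ζωn·s+ωn²) → ωn = 5, ζ = 1.1.
ζ ≥ 1, so the response is non-oscillatory: peak overshoot = 0%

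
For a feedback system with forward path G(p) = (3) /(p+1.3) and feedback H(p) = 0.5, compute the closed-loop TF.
Closed-loop T = G/(1+GH).
Numerator: G_num * H_den = 3.
Denominator: G_den * H_den + G_num * H_num = (p + 1.3) + (1.5) = p + 2.8.
T(p) = (3)/(p + 2.8)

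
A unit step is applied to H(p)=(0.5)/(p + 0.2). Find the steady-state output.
FVT: lim_{t→∞} y(t) = lim_{p→0} p*Y(p) where Y(p) = H(p)/p.
= lim_{p→0} H(p) = H(0) = num(0)/den(0) = 0.5/0.2 = 2.5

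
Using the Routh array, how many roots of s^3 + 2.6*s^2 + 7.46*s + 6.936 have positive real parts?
Routh array:
s^3: [1, 7.46]; s^2: [2.6, 6.936]; s^1: [4.79231]; s^0: [6.936]
First column: [1, 2.6, 4.79231, 6.936]. Sign changes = RHP roots = 0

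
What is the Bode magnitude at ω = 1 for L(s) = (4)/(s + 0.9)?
Substitute s = j*1: L(j1) = 1.98895 - 2.20994j.
|L(j1)| = sqrt(Re² + Im²) = 2.973.
20*log₁₀(2.973) = 9.46 dB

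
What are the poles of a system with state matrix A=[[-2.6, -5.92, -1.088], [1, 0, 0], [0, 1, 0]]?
Eigenvalues solve det(λI - A) = 0.
Characteristic polynomial: λ^3 + 2.6*λ^2 + 5.92*λ + 1.088 = 0.
Factor: (λ + 0.2)(λ^2 + 2.4*λ + 5.44) = 0.
Roots: -0.2, -1.2 + 2j, -1.2 - 2j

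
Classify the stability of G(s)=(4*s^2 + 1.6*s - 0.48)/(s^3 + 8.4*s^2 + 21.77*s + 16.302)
Denominator: s^3 + 8.4*s^2 + 21.77*s + 16.302 = (s + 3.8)(s + 1.3)(s + 3.3). Poles: -1.3, -3.3, -3.8. Stable (all poles in LHP)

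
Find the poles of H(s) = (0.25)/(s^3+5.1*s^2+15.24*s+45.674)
Set denominator = 0: s^3 + 5.1*s^2 + 15.24*s + 45.674 = (s + 4.1)(s^2 + s + 11.14) = 0 → Poles: -0.5 + 3.3j, -0.5 - 3.3j, -4.1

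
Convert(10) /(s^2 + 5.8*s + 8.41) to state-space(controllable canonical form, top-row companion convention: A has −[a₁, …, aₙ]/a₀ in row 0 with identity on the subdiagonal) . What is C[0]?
Reachable canonical form: C = numerator coefficients (right-aligned, zero-padded to length n).
num = 10, C = [[0, 10]].
C[0] = 0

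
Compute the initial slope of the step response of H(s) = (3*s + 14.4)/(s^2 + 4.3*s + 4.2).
IVT: y'(0⁺) = lim_{s→∞} s²·Y(s) = lim_{s→∞} s·H(s).
deg(num) = 1, deg(den) = 2, relative degree = 1, so s·H(s) → (leading num)/(leading den) = 3/1 = 3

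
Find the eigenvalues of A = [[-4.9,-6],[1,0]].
Eigenvalues solve det(λI - A) = 0.
Characteristic polynomial: λ^2 + 4.9*λ + 6 = 0.
Factor: (λ + 2.5)(λ + 2.4) = 0.
Roots: -2.4, -2.5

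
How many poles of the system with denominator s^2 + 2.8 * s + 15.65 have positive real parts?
Poles: -1.4 + 3.7j, -1.4 - 3.7j. RHP poles (Re>0): 0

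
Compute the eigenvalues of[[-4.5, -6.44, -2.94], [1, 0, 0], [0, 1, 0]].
Eigenvalues solve det(λI - A) = 0.
Characteristic polynomial: λ^3 + 4.5*λ^2 + 6.44*λ + 2.94 = 0.
Factor: (λ + 1.4)(λ + 1)(λ + 2.1) = 0.
Roots: -1, -1.4, -2.1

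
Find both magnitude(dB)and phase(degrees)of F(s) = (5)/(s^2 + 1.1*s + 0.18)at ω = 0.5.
Substitute s = j*0.5: F(j0.5) = -1.13858 - 8.946j.
|F| = 20*log₁₀(sqrt(Re²+Im²)) = 19.10 dB.
∠F = atan2(Im, Re) = -97.25°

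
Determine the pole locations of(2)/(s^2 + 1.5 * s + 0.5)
Set denominator = 0: s^2 + 1.5*s + 0.5 = (s + 1)(s + 0.5) = 0 → Poles: -0.5, -1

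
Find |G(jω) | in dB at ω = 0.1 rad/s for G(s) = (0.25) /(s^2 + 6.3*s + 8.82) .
Substitute s = j*0.1: G(j0.1) = 0.0282325 - 0.00201889j.
|G(j0.1)| = sqrt(Re² + Im²) = 0.0283.
20*log₁₀(0.0283) = -30.96 dB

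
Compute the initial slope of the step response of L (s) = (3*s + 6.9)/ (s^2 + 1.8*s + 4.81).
IVT: y'(0⁺) = lim_{s→∞} s²·Y(s) = lim_{s→∞} s·L(s).
deg(num) = 1, deg(den) = 2, relative degree = 1, so s·L(s) → (leading num)/(leading den) = 3/1 = 3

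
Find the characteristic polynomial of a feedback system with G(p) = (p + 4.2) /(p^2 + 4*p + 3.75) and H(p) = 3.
Characteristic poly = G_den * H_den + G_num * H_num = (p^2 + 4*p + 3.75) + (3*p + 12.6) = p^2 + 7*p + 16.35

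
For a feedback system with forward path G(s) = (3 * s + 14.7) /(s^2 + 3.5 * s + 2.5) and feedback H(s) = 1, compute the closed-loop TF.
Closed-loop T = G/(1+GH).
Numerator: G_num * H_den = 3*s + 14.7.
Denominator: G_den * H_den + G_num * H_num = (s^2 + 3.5*s + 2.5) + (3*s + 14.7) = s^2 + 6.5*s + 17.2.
T(s) = (3*s + 14.7)/(s^2 + 6.5*s + 17.2)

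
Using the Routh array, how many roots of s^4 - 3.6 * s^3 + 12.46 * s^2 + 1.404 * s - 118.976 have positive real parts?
Routh array:
s^4: [1, 12.46, -118.976]; s^3: [-3.6, 1.404]; s^2: [12.85, -118.976]; s^1: [-31.9278]; s^0: [-118.976]
First column: [1, -3.6, 12.85, -31.9278, -118.976]. Sign changes = RHP roots = 3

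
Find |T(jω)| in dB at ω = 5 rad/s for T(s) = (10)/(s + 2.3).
Substitute s = j*5: T(j5) = 0.759327 - 1.65071j.
|T(j5)| = sqrt(Re² + Im²) = 1.817.
20*log₁₀(1.817) = 5.19 dB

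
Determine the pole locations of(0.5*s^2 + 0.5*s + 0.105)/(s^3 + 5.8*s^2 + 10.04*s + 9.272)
Set denominator = 0: s^3 + 5.8*s^2 + 10.04*s + 9.272 = (s + 3.8)(s^2 + 2*s + 2.44) = 0 → Poles: -1 + 1.2j, -1 - 1.2j, -3.8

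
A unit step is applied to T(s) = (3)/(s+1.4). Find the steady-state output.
FVT: lim_{t→∞} y(t) = lim_{s→0} s*Y(s) where Y(s) = T(s)/s.
= lim_{s→0} T(s) = T(0) = num(0)/den(0) = 3/1.4 = 2.143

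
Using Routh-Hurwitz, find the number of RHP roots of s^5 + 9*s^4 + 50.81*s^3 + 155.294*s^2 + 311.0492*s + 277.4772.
Routh array:
s^5: [1, 50.81, 311.0492]; s^4: [9, 155.294, 277.4772]; s^3: [33.5551, 280.2184]; s^2: [80.1351, 277.4772]; s^1: [164.03]; s^0: [277.4772]
First column: [1, 9, 33.5551, 80.1351, 164.03, 277.4772]. Sign changes = RHP roots = 0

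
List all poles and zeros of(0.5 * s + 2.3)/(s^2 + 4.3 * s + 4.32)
Set denominator = 0: s^2 + 4.3*s + 4.32 = (s + 2.7)(s + 1.6) = 0 → Poles: -1.6, -2.7
Set numerator = 0: 0.5*s + 2.3 = 0 → Zeros: -4.6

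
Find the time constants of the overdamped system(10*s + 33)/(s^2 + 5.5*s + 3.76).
Overdamped: real poles at -0.8, -4.7. τ = -1/pole → τ₁ = 1.25, τ₂ = 0.2128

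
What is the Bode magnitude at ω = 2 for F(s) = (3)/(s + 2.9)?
Substitute s = j*2: F(j2) = 0.701048 - 0.483481j.
|F(j2)| = sqrt(Re² + Im²) = 0.8516.
20*log₁₀(0.8516) = -1.40 dB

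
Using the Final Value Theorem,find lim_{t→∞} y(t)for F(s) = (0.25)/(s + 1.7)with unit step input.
FVT: lim_{t→∞} y(t) = lim_{s→0} s*Y(s) where Y(s) = F(s)/s.
= lim_{s→0} F(s) = F(0) = num(0)/den(0) = 0.25/1.7 = 0.1471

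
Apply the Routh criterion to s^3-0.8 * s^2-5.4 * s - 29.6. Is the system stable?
Routh array:
s^3: [1, -5.4]; s^2: [-0.8, -29.6]; s^1: [-42.4]; s^0: [-29.6]
First column: [1, -0.8, -42.4, -29.6]. Sign changes = 1.
No, unstable (1 RHP root(s))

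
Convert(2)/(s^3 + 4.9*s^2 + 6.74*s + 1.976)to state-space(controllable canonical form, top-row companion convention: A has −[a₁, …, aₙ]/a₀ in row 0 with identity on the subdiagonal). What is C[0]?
Reachable canonical form: C = numerator coefficients (right-aligned, zero-padded to length n).
num = 2, C = [[0, 0, 2]].
C[0] = 0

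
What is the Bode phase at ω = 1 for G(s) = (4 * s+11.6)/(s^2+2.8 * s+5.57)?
Substitute s = j*1: G(j1) = 2.23541 - 0.494345j.
∠G(j1) = atan2(Im, Re) = atan2(-0.494345, 2.23541) = -12.47°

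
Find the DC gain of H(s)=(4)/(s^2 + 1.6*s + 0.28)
DC gain = H(0) = num(0)/den(0) = 4/0.28 = 14.29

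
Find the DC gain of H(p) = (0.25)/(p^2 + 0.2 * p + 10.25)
DC gain = H(0) = num(0)/den(0) = 0.25/10.25 = 0.02439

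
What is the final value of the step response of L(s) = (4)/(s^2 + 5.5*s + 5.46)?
FVT: lim_{t→∞} y(t) = lim_{s→0} s*Y(s) where Y(s) = L(s)/s.
= lim_{s→0} L(s) = L(0) = num(0)/den(0) = 4/5.46 = 0.7326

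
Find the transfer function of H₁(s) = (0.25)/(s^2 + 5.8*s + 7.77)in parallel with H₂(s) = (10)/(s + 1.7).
Parallel: H = H₁ + H₂ = (n₁·d₂ + n₂·d₁)/(d₁·d₂).
n₁·d₂ = 0.25*s + 0.425. n₂·d₁ = 10*s^2 + 58*s + 77.7. Sum = 10*s^2 + 58.25*s + 78.125. d₁·d₂ = s^3 + 7.5*s^2 + 17.63*s + 13.209.
H(s) = (10*s^2 + 58.25*s + 78.125)/(s^3 + 7.5*s^2 + 17.63*s + 13.209)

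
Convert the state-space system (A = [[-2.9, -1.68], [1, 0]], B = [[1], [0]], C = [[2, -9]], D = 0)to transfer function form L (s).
L(s) = C(sI - A)⁻¹B + D.
Characteristic polynomial det(sI - A) = s^2 + 2.9*s + 1.68.
Numerator from C·adj(sI-A)·B + D·det(sI-A) = 2*s - 9.
L(s) = (2*s - 9)/(s^2 + 2.9*s + 1.68)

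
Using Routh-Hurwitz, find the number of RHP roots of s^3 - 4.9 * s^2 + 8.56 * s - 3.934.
Routh array:
s^3: [1, 8.56]; s^2: [-4.9, -3.934]; s^1: [7.75714]; s^0: [-3.934]
First column: [1, -4.9, 7.75714, -3.934]. Sign changes = RHP roots = 3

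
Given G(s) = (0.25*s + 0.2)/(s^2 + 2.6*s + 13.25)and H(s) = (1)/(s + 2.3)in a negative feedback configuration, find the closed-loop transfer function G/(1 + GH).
Closed-loop T = G/(1+GH).
Numerator: G_num * H_den = 0.25*s^2 + 0.775*s + 0.46.
Denominator: G_den * H_den + G_num * H_num = (s^3 + 4.9*s^2 + 19.23*s + 30.475) + (0.25*s + 0.2) = s^3 + 4.9*s^2 + 19.48*s + 30.675.
T(s) = (0.25*s^2 + 0.775*s + 0.46)/(s^3 + 4.9*s^2 + 19.48*s + 30.675)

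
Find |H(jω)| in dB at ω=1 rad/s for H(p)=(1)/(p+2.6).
Substitute p = j*1: H(j1) = 0.335052 - 0.128866j.
|H(j1)| = sqrt(Re² + Im²) = 0.359.
20*log₁₀(0.359) = -8.90 dB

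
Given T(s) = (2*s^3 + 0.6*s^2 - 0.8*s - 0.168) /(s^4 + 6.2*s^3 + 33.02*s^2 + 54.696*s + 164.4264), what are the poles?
Set denominator = 0: s^4 + 6.2*s^3 + 33.02*s^2 + 54.696*s + 164.4264 = (s^2 + 5.6*s + 22.28)(s^2 + 0.6*s + 7.38) = 0 → Poles: -0.3 + 2.7j, -0.3 - 2.7j, -2.8 + 3.8j, -2.8 - 3.8j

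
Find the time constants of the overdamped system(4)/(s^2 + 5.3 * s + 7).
Overdamped: real poles at -2.5, -2.8. τ = -1/pole → τ₁ = 0.4, τ₂ = 0.3571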